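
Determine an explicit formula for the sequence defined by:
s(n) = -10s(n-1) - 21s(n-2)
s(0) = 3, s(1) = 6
Characteristic equation: x² + 10x + 21 = 0, which factors as (x - (-3))(x - (-7)) = 0.
Roots r₁ = -3, r₂ = -7 (distinct).
General solution: s(n) = A·(-3)^n + B·(-7)^n.
From s(0) = 3: A + B = 3.
From s(1) = 6: -3A - 7B = 6.
Solving: A = \frac{27}{4}, B = - \frac{15}{4}.
So s(n) = \frac{27 \left(-3\right)^{n}}{4} - \frac{15 \left(-7\right)^{n}}{4}.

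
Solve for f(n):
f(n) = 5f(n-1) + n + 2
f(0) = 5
First-order linear with linear forcing.
Homogeneous solution: f_h(n) = A·(5)^n.
Try particular f_p(n) = pn + q. Substituting:
  pn + q = 5(p(n-1) + q) + n + 2.
Matching the n-coefficient: p = 5p + 1 ⇒ p = - \frac{1}{4}.
Matching constants: q = -5p + 5q + 2 ⇒ q = - \frac{13}{16}.
General: f(n) = A·(5)^n - \frac{n}{4} - \frac{13}{16}.
Apply f(0) = 5: A - \frac{13}{16} = 5 ⇒ A = \frac{93}{16}.
So f(n) = \frac{93 \cdot 5^{n}}{16} - \frac{n}{4} - \frac{13}{16}.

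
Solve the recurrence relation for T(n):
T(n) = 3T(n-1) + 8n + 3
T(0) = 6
First-order linear with linear forcing.
Homogeneous solution: T_h(n) = A·(3)^n.
Try particular T_p(n) = pn + q. Substituting:
  pn + q = 3(p(n-1) + q) + 8n + 3.
Matching the n-coefficient: p = 3p + 8 ⇒ p = -4.
Matching constants: q = -3p + 3q + 3 ⇒ q = - \frac{15}{2}.
General: T(n) = A·(3)^n - 4 n - \frac{15}{2}.
Apply T(0) = 6: A - \frac{15}{2} = 6 ⇒ A = \frac{27}{2}.
So T(n) = \frac{27 \cdot 3^{n}}{2} - 4 n - \frac{15}{2}.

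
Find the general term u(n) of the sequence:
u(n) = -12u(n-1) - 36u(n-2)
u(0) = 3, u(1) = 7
Characteristic equation: x² + 12x + 36 = 0, which is (x - (-6))².
Repeated root r = -6.
General solution: u(n) = (A + Bn)·(-6)^n.
From u(0) = 3: A = 3.
From u(1) = 7: (A + B)·(-6) = 7 ⇒ B = - \frac{25}{6}.
So u(n) = \left(3 - \frac{25 n}{6}\right) \cdot (-6)^n.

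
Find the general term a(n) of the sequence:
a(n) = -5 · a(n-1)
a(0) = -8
Pure geometric recurrence with ratio -5.
By induction a(n) = a(0) · (-5)^n = - 8 \left(-5\right)^{n}.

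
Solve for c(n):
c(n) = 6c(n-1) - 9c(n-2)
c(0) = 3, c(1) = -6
Characteristic equation: x² - 6x + 9 = 0, which is (x - (3))².
Repeated root r = 3.
General solution: c(n) = (A + Bn)·(3)^n.
From c(0) = 3: A = 3.
From c(1) = -6: (A + B)·(3) = -6 ⇒ B = -5.
So c(n) = \left(3 - 5 n\right) \cdot (3)^n.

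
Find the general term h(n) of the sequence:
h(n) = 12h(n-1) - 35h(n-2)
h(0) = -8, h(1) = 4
Characteristic equation: x² - 12x + 35 = 0, which factors as (x - (7))(x - (5)) = 0.
Roots r₁ = 7, r₂ = 5 (distinct).
General solution: h(n) = A·(7)^n + B·(5)^n.
From h(0) = -8: A + B = -8.
From h(1) = 4: 7A + 5B = 4.
Solving: A = 22, B = -30.
So h(n) = - 30 \cdot 5^{n} + 22 \cdot 7^{n}.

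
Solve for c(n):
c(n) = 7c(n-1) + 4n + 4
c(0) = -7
First-order linear with linear forcing.
Homogeneous solution: c_h(n) = A·(7)^n.
Try particular c_p(n) = pn + q. Substituting:
  pn + q = 7(p(n-1) + q) + 4n + 4.
Matching the n-coefficient: p = 7p + 4 ⇒ p = - \frac{2}{3}.
Matching constants: q = -7p + 7q + 4 ⇒ q = - \frac{13}{9}.
General: c(n) = A·(7)^n - \frac{2 n}{3} - \frac{13}{9}.
Apply c(0) = -7: A - \frac{13}{9} = -7 ⇒ A = - \frac{50}{9}.
So c(n) = - \frac{50 \cdot 7^{n}}{9} - \frac{2 n}{3} - \frac{13}{9}.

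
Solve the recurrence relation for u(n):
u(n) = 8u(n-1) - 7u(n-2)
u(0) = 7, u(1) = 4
Characteristic equation: x² - 8x + 7 = 0, which factors as (x - (7))(x - (1)) = 0.
Roots r₁ = 7, r₂ = 1 (distinct).
General solution: u(n) = A·(7)^n + B·(1)^n.
From u(0) = 7: A + B = 7.
From u(1) = 4: 7A + B = 4.
Solving: A = - \frac{1}{2}, B = \frac{15}{2}.
So u(n) = \frac{15}{2} - \frac{7^{n}}{2}.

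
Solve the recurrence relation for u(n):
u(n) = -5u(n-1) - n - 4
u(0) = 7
First-order linear with linear forcing.
Homogeneous solution: u_h(n) = A·(-5)^n.
Try particular u_p(n) = pn + q. Substituting:
  pn + q = -5(p(n-1) + q) - n - 4.
Matching the n-coefficient: p = -5p - 1 ⇒ p = - \frac{1}{6}.
Matching constants: q = 5p - 5q - 4 ⇒ q = - \frac{29}{36}.
General: u(n) = A·(-5)^n - \frac{n}{6} - \frac{29}{36}.
Apply u(0) = 7: A - \frac{29}{36} = 7 ⇒ A = \frac{281}{36}.
So u(n) = \frac{281 \left(-5\right)^{n}}{36} - \frac{n}{6} - \frac{29}{36}.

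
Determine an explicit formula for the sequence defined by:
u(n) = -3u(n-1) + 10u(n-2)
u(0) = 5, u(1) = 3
Characteristic equation: x² + 3x - 10 = 0, which factors as (x - (2))(x - (-5)) = 0.
Roots r₁ = 2, r₂ = -5 (distinct).
General solution: u(n) = A·(2)^n + B·(-5)^n.
From u(0) = 5: A + B = 5.
From u(1) = 3: 2A - 5B = 3.
Solving: A = 4, B = 1.
So u(n) = \left(-5\right)^{n} + 4 \cdot 2^{n}.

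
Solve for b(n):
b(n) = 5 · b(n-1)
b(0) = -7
Pure geometric recurrence with ratio 5.
By induction b(n) = b(0) · (5)^n = - 7 \cdot 5^{n}.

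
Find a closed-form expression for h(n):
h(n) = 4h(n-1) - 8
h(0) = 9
First-order linear non-homogeneous.
Homogeneous solution: h_h(n) = A·(4)^n.
Try constant particular solution h_p = K: K = 4K - 8 ⇒ K = \frac{8}{3}.
General: h(n) = A·(4)^n + \frac{8}{3}.
Apply h(0) = 9: A + \frac{8}{3} = 9 ⇒ A = \frac{19}{3}.
So h(n) = \frac{19 \cdot 4^{n}}{3} + \frac{8}{3}.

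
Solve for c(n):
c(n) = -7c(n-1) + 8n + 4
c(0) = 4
First-order linear with linear forcing.
Homogeneous solution: c_h(n) = A·(-7)^n.
Try particular c_p(n) = pn + q. Substituting:
  pn + q = -7(p(n-1) + q) + 8n + 4.
Matching the n-coefficient: p = -7p + 8 ⇒ p = 1.
Matching constants: q = 7p - 7q + 4 ⇒ q = \frac{11}{8}.
General: c(n) = A·(-7)^n + n + \frac{11}{8}.
Apply c(0) = 4: A + \frac{11}{8} = 4 ⇒ A = \frac{21}{8}.
So c(n) = \frac{21 \left(-7\right)^{n}}{8} + n + \frac{11}{8}.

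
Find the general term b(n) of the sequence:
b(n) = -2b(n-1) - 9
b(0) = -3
First-order linear non-homogeneous.
Homogeneous solution: b_h(n) = A·(-2)^n.
Try constant particular solution b_p = K: K = -2K - 9 ⇒ K = -3.
General: b(n) = A·(-2)^n - 3.
Apply b(0) = -3: A - 3 = -3 ⇒ A = 0.
So b(n) = -3.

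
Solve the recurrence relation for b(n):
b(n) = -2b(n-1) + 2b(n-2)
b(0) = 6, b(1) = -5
Characteristic equation: x² + 2x - 2 = 0.
Discriminant Δ = (-2)² + 4·(2) = 12.
Roots r₁,₂ = (-2 ± √12)/2, so r₁ = -1 + \sqrt{3}, r₂ = - \sqrt{3} - 1.
General solution: b(n) = A·r₁^n + B·r₂^n.
From the initial conditions, A + B = 6 and r₁A + r₂B = -5.
Since r₁ - r₂ = √12: A = (-5 - (6)r₂)/√12 = \frac{\sqrt{3}}{6} + 3, and B = 6 - A = 3 - \frac{\sqrt{3}}{6}.
So b(n) = \left(\frac{\sqrt{3}}{6} + 3\right)\left(-1 + \sqrt{3}\right)^n + \left(3 - \frac{\sqrt{3}}{6}\right)\left(- \sqrt{3} - 1\right)^n.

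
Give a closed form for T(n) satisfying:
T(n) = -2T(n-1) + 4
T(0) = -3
First-order linear non-homogeneous.
Homogeneous solution: T_h(n) = A·(-2)^n.
Try constant particular solution T_p = K: K = -2K + 4 ⇒ K = \frac{4}{3}.
General: T(n) = A·(-2)^n + \frac{4}{3}.
Apply T(0) = -3: A + \frac{4}{3} = -3 ⇒ A = - \frac{13}{3}.
So T(n) = \frac{4}{3} - \frac{13 \left(-2\right)^{n}}{3}.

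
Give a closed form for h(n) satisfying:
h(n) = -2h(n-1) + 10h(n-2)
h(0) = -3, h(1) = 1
Characteristic equation: x² + 2x - 10 = 0.
Discriminant Δ = (-2)² + 4·(10) = 44.
Roots r₁,₂ = (-2 ± √44)/2, so r₁ = -1 + \sqrt{11}, r₂ = - \sqrt{11} - 1.
General solution: h(n) = A·r₁^n + B·r₂^n.
From the initial conditions, A + B = -3 and r₁A + r₂B = 1.
Since r₁ - r₂ = √44: A = (1 - (-3)r₂)/√44 = - \frac{3}{2} - \frac{\sqrt{11}}{11}, and B = -3 - A = - \frac{3}{2} + \frac{\sqrt{11}}{11}.
So h(n) = \left(- \frac{3}{2} - \frac{\sqrt{11}}{11}\right)\left(-1 + \sqrt{11}\right)^n + \left(- \frac{3}{2} + \frac{\sqrt{11}}{11}\right)\left(- \sqrt{11} - 1\right)^n.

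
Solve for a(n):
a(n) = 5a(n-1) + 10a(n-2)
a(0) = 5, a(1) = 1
Characteristic equation: x² - 5x - 10 = 0.
Discriminant Δ = (5)² + 4·(10) = 65.
Roots r₁,₂ = (5 ± √65)/2, so r₁ = \frac{5}{2} + \frac{\sqrt{65}}{2}, r₂ = \frac{5}{2} - \frac{\sqrt{65}}{2}.
General solution: a(n) = A·r₁^n + B·r₂^n.
From the initial conditions, A + B = 5 and r₁A + r₂B = 1.
Since r₁ - r₂ = √65: A = (1 - (5)r₂)/√65 = \frac{5}{2} - \frac{23 \sqrt{65}}{130}, and B = 5 - A = \frac{23 \sqrt{65}}{130} + \frac{5}{2}.
So a(n) = \left(\frac{5}{2} - \frac{23 \sqrt{65}}{130}\right)\left(\frac{5}{2} + \frac{\sqrt{65}}{2}\right)^n + \left(\frac{23 \sqrt{65}}{130} + \frac{5}{2}\right)\left(\frac{5}{2} - \frac{\sqrt{65}}{2}\right)^n.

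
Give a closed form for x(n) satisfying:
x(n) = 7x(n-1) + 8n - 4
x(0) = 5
First-order linear with linear forcing.
Homogeneous solution: x_h(n) = A·(7)^n.
Try particular x_p(n) = pn + q. Substituting:
  pn + q = 7(p(n-1) + q) + 8n - 4.
Matching the n-coefficient: p = 7p + 8 ⇒ p = - \frac{4}{3}.
Matching constants: q = -7p + 7q - 4 ⇒ q = - \frac{8}{9}.
General: x(n) = A·(7)^n - \frac{4 n}{3} - \frac{8}{9}.
Apply x(0) = 5: A - \frac{8}{9} = 5 ⇒ A = \frac{53}{9}.
So x(n) = \frac{53 \cdot 7^{n}}{9} - \frac{4 n}{3} - \frac{8}{9}.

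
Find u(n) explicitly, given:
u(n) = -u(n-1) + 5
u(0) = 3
First-order linear non-homogeneous.
Homogeneous solution: u_h(n) = A·(-1)^n.
Try constant particular solution u_p = K: K = -K + 5 ⇒ K = \frac{5}{2}.
General: u(n) = A·(-1)^n + \frac{5}{2}.
Apply u(0) = 3: A + \frac{5}{2} = 3 ⇒ A = \frac{1}{2}.
So u(n) = \frac{\left(-1\right)^{n}}{2} + \frac{5}{2}.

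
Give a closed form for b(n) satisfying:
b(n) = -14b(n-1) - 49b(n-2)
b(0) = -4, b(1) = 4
Characteristic equation: x² + 14x + 49 = 0, which is (x - (-7))².
Repeated root r = -7.
General solution: b(n) = (A + Bn)·(-7)^n.
From b(0) = -4: A = -4.
From b(1) = 4: (A + B)·(-7) = 4 ⇒ B = \frac{24}{7}.
So b(n) = \left(\frac{24 n}{7} - 4\right) \cdot (-7)^n.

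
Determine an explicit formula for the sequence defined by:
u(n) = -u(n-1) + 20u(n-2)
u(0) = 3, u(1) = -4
Characteristic equation: x² + x - 20 = 0, which factors as (x - (4))(x - (-5)) = 0.
Roots r₁ = 4, r₂ = -5 (distinct).
General solution: u(n) = A·(4)^n + B·(-5)^n.
From u(0) = 3: A + B = 3.
From u(1) = -4: 4A - 5B = -4.
Solving: A = \frac{11}{9}, B = \frac{16}{9}.
So u(n) = \frac{16 \left(-5\right)^{n}}{9} + \frac{11 \cdot 4^{n}}{9}.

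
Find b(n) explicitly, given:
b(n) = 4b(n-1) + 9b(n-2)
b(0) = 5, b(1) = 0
Characteristic equation: x² - 4x - 9 = 0.
Discriminant Δ = (4)² + 4·(9) = 52.
Roots r₁,₂ = (4 ± √52)/2, so r₁ = 2 + \sqrt{13}, r₂ = 2 - \sqrt{13}.
General solution: b(n) = A·r₁^n + B·r₂^n.
From the initial conditions, A + B = 5 and r₁A + r₂B = 0.
Since r₁ - r₂ = √52: A = (0 - (5)r₂)/√52 = \frac{5}{2} - \frac{5 \sqrt{13}}{13}, and B = 5 - A = \frac{5 \sqrt{13}}{13} + \frac{5}{2}.
So b(n) = \left(\frac{5}{2} - \frac{5 \sqrt{13}}{13}\right)\left(2 + \sqrt{13}\right)^n + \left(\frac{5 \sqrt{13}}{13} + \frac{5}{2}\right)\left(2 - \sqrt{13}\right)^n.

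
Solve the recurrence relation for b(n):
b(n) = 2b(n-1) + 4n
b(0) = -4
First-order linear with linear forcing.
Homogeneous solution: b_h(n) = A·(2)^n.
Try particular b_p(n) = pn + q. Substituting:
  pn + q = 2(p(n-1) + q) + 4n.
Matching the n-coefficient: p = 2p + 4 ⇒ p = -4.
Matching constants: q = -2p + 2q ⇒ q = -8.
General: b(n) = A·(2)^n - 4 n - 8.
Apply b(0) = -4: A - 8 = -4 ⇒ A = 4.
So b(n) = 4 \cdot 2^{n} - 4 n - 8.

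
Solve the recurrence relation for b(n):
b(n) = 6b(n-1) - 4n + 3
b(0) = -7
First-order linear with linear forcing.
Homogeneous solution: b_h(n) = A·(6)^n.
Try particular b_p(n) = pn + q. Substituting:
  pn + q = 6(p(n-1) + q) - 4n + 3.
Matching the n-coefficient: p = 6p - 4 ⇒ p = \frac{4}{5}.
Matching constants: q = -6p + 6q + 3 ⇒ q = \frac{9}{25}.
General: b(n) = A·(6)^n + \frac{4 n}{5} + \frac{9}{25}.
Apply b(0) = -7: A + \frac{9}{25} = -7 ⇒ A = - \frac{184}{25}.
So b(n) = - \frac{184 \cdot 6^{n}}{25} + \frac{4 n}{5} + \frac{9}{25}.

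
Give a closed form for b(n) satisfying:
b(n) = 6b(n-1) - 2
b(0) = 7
First-order linear non-homogeneous.
Homogeneous solution: b_h(n) = A·(6)^n.
Try constant particular solution b_p = K: K = 6K - 2 ⇒ K = \frac{2}{5}.
General: b(n) = A·(6)^n + \frac{2}{5}.
Apply b(0) = 7: A + \frac{2}{5} = 7 ⇒ A = \frac{33}{5}.
So b(n) = \frac{33 \cdot 6^{n}}{5} + \frac{2}{5}.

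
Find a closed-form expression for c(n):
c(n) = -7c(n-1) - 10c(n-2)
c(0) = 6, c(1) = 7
Characteristic equation: x² + 7x + 10 = 0, which factors as (x - (-2))(x - (-5)) = 0.
Roots r₁ = -2, r₂ = -5 (distinct).
General solution: c(n) = A·(-2)^n + B·(-5)^n.
From c(0) = 6: A + B = 6.
From c(1) = 7: -2A - 5B = 7.
Solving: A = \frac{37}{3}, B = - \frac{19}{3}.
So c(n) = \frac{37 \left(-2\right)^{n}}{3} - \frac{19 \left(-5\right)^{n}}{3}.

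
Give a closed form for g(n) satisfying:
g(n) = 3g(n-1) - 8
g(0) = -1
First-order linear non-homogeneous.
Homogeneous solution: g_h(n) = A·(3)^n.
Try constant particular solution g_p = K: K = 3K - 8 ⇒ K = 4.
General: g(n) = A·(3)^n + 4.
Apply g(0) = -1: A + 4 = -1 ⇒ A = -5.
So g(n) = 4 - 5 \cdot 3^{n}.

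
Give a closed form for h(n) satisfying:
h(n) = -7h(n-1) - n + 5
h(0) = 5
First-order linear with linear forcing.
Homogeneous solution: h_h(n) = A·(-7)^n.
Try particular h_p(n) = pn + q. Substituting:
  pn + q = -7(p(n-1) + q) - n + 5.
Matching the n-coefficient: p = -7p - 1 ⇒ p = - \frac{1}{8}.
Matching constants: q = 7p - 7q + 5 ⇒ q = \frac{33}{64}.
General: h(n) = A·(-7)^n - \frac{n}{8} + \frac{33}{64}.
Apply h(0) = 5: A + \frac{33}{64} = 5 ⇒ A = \frac{287}{64}.
So h(n) = \frac{287 \left(-7\right)^{n}}{64} - \frac{n}{8} + \frac{33}{64}.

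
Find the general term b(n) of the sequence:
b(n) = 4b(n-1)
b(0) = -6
This is a homogeneous first-order recurrence with ratio 4.
By induction b(n) = b(0) · (4)^n = - 6 \cdot 4^{n}.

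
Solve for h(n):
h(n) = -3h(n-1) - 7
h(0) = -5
First-order linear non-homogeneous.
Homogeneous solution: h_h(n) = A·(-3)^n.
Try constant particular solution h_p = K: K = -3K - 7 ⇒ K = - \frac{7}{4}.
General: h(n) = A·(-3)^n - \frac{7}{4}.
Apply h(0) = -5: A - \frac{7}{4} = -5 ⇒ A = - \frac{13}{4}.
So h(n) = - \frac{13 \left(-3\right)^{n}}{4} - \frac{7}{4}.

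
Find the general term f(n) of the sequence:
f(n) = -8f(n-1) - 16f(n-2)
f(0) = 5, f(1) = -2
Characteristic equation: x² + 8x + 16 = 0, which is (x - (-4))².
Repeated root r = -4.
General solution: f(n) = (A + Bn)·(-4)^n.
From f(0) = 5: A = 5.
From f(1) = -2: (A + B)·(-4) = -2 ⇒ B = - \frac{9}{2}.
So f(n) = \left(5 - \frac{9 n}{2}\right) \cdot (-4)^n.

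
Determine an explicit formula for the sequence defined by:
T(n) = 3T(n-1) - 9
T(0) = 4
First-order linear non-homogeneous.
Homogeneous solution: T_h(n) = A·(3)^n.
Try constant particular solution T_p = K: K = 3K - 9 ⇒ K = \frac{9}{2}.
General: T(n) = A·(3)^n + \frac{9}{2}.
Apply T(0) = 4: A + \frac{9}{2} = 4 ⇒ A = - \frac{1}{2}.
So T(n) = \frac{9}{2} - \frac{3^{n}}{2}.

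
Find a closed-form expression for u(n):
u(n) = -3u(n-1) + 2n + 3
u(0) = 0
First-order linear with linear forcing.
Homogeneous solution: u_h(n) = A·(-3)^n.
Try particular u_p(n) = pn + q. Substituting:
  pn + q = -3(p(n-1) + q) + 2n + 3.
Matching the n-coefficient: p = -3p + 2 ⇒ p = \frac{1}{2}.
Matching constants: q = 3p - 3q + 3 ⇒ q = \frac{9}{8}.
General: u(n) = A·(-3)^n + \frac{n}{2} + \frac{9}{8}.
Apply u(0) = 0: A + \frac{9}{8} = 0 ⇒ A = - \frac{9}{8}.
So u(n) = - \frac{9 \left(-3\right)^{n}}{8} + \frac{n}{2} + \frac{9}{8}.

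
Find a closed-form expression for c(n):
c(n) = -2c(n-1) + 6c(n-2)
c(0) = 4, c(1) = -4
Characteristic equation: x² + 2x - 6 = 0.
Discriminant Δ = (-2)² + 4·(6) = 28.
Roots r₁,₂ = (-2 ± √28)/2, so r₁ = -1 + \sqrt{7}, r₂ = - \sqrt{7} - 1.
General solution: c(n) = A·r₁^n + B·r₂^n.
From the initial conditions, A + B = 4 and r₁A + r₂B = -4.
Since r₁ - r₂ = √28: A = (-4 - (4)r₂)/√28 = 2, and B = 4 - A = 2.
So c(n) = \left(2\right)\left(-1 + \sqrt{7}\right)^n + \left(2\right)\left(- \sqrt{7} - 1\right)^n.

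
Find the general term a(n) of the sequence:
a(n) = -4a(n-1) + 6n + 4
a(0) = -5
First-order linear with linear forcing.
Homogeneous solution: a_h(n) = A·(-4)^n.
Try particular a_p(n) = pn + q. Substituting:
  pn + q = -4(p(n-1) + q) + 6n + 4.
Matching the n-coefficient: p = -4p + 6 ⇒ p = \frac{6}{5}.
Matching constants: q = 4p - 4q + 4 ⇒ q = \frac{44}{25}.
General: a(n) = A·(-4)^n + \frac{6 n}{5} + \frac{44}{25}.
Apply a(0) = -5: A + \frac{44}{25} = -5 ⇒ A = - \frac{169}{25}.
So a(n) = - \frac{169 \left(-4\right)^{n}}{25} + \frac{6 n}{5} + \frac{44}{25}.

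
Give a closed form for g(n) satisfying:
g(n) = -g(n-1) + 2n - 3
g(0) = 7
First-order linear with linear forcing.
Homogeneous solution: g_h(n) = A·(-1)^n.
Try particular g_p(n) = pn + q. Substituting:
  pn + q = -(p(n-1) + q) + 2n - 3.
Matching the n-coefficient: p = -p + 2 ⇒ p = 1.
Matching constants: q = p - q - 3 ⇒ q = -1.
General: g(n) = A·(-1)^n + n - 1.
Apply g(0) = 7: A - 1 = 7 ⇒ A = 8.
So g(n) = 8 \left(-1\right)^{n} + n - 1.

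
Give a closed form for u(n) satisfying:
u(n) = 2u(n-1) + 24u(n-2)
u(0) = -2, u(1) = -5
Characteristic equation: x² - 2x - 24 = 0, which factors as (x - (6))(x - (-4)) = 0.
Roots r₁ = 6, r₂ = -4 (distinct).
General solution: u(n) = A·(6)^n + B·(-4)^n.
From u(0) = -2: A + B = -2.
From u(1) = -5: 6A - 4B = -5.
Solving: A = - \frac{13}{10}, B = - \frac{7}{10}.
So u(n) = - \frac{7 \left(-4\right)^{n}}{10} - \frac{13 \cdot 6^{n}}{10}.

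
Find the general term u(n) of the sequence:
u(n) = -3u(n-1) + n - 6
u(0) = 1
First-order linear with linear forcing.
Homogeneous solution: u_h(n) = A·(-3)^n.
Try particular u_p(n) = pn + q. Substituting:
  pn + q = -3(p(n-1) + q) + n - 6.
Matching the n-coefficient: p = -3p + 1 ⇒ p = \frac{1}{4}.
Matching constants: q = 3p - 3q - 6 ⇒ q = - \frac{21}{16}.
General: u(n) = A·(-3)^n + \frac{n}{4} - \frac{21}{16}.
Apply u(0) = 1: A - \frac{21}{16} = 1 ⇒ A = \frac{37}{16}.
So u(n) = \frac{37 \left(-3\right)^{n}}{16} + \frac{n}{4} - \frac{21}{16}.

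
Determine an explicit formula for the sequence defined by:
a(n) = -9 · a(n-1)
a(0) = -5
Pure geometric recurrence with ratio -9.
By induction a(n) = a(0) · (-9)^n = - 5 \left(-9\right)^{n}.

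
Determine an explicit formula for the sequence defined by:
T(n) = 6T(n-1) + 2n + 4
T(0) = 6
First-order linear with linear forcing.
Homogeneous solution: T_h(n) = A·(6)^n.
Try particular T_p(n) = pn + q. Substituting:
  pn + q = 6(p(n-1) + q) + 2n + 4.
Matching the n-coefficient: p = 6p + 2 ⇒ p = - \frac{2}{5}.
Matching constants: q = -6p + 6q + 4 ⇒ q = - \frac{32}{25}.
General: T(n) = A·(6)^n - \frac{2 n}{5} - \frac{32}{25}.
Apply T(0) = 6: A - \frac{32}{25} = 6 ⇒ A = \frac{182}{25}.
So T(n) = \frac{182 \cdot 6^{n}}{25} - \frac{2 n}{5} - \frac{32}{25}.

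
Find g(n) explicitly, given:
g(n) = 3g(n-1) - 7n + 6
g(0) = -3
First-order linear with linear forcing.
Homogeneous solution: g_h(n) = A·(3)^n.
Try particular g_p(n) = pn + q. Substituting:
  pn + q = 3(p(n-1) + q) - 7n + 6.
Matching the n-coefficient: p = 3p - 7 ⇒ p = \frac{7}{2}.
Matching constants: q = -3p + 3q + 6 ⇒ q = \frac{9}{4}.
General: g(n) = A·(3)^n + \frac{7 n}{2} + \frac{9}{4}.
Apply g(0) = -3: A + \frac{9}{4} = -3 ⇒ A = - \frac{21}{4}.
So g(n) = - \frac{21 \cdot 3^{n}}{4} + \frac{7 n}{2} + \frac{9}{4}.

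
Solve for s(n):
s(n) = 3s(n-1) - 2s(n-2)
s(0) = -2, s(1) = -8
Characteristic equation: x² - 3x + 2 = 0, which factors as (x - (2))(x - (1)) = 0.
Roots r₁ = 2, r₂ = 1 (distinct).
General solution: s(n) = A·(2)^n + B·(1)^n.
From s(0) = -2: A + B = -2.
From s(1) = -8: 2A + B = -8.
Solving: A = -6, B = 4.
So s(n) = 4 - 6 \cdot 2^{n}.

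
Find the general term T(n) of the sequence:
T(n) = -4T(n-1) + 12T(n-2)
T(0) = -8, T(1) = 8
Characteristic equation: x² + 4x - 12 = 0, which factors as (x - (-6))(x - (2)) = 0.
Roots r₁ = -6, r₂ = 2 (distinct).
General solution: T(n) = A·(-6)^n + B·(2)^n.
From T(0) = -8: A + B = -8.
From T(1) = 8: -6A + 2B = 8.
Solving: A = -3, B = -5.
So T(n) = - 3 \left(-6\right)^{n} - 5 \cdot 2^{n}.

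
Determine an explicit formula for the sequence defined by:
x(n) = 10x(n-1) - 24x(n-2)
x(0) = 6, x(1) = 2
Characteristic equation: x² - 10x + 24 = 0, which factors as (x - (4))(x - (6)) = 0.
Roots r₁ = 4, r₂ = 6 (distinct).
General solution: x(n) = A·(4)^n + B·(6)^n.
From x(0) = 6: A + B = 6.
From x(1) = 2: 4A + 6B = 2.
Solving: A = 17, B = -11.
So x(n) = 17 \cdot 4^{n} - 11 \cdot 6^{n}.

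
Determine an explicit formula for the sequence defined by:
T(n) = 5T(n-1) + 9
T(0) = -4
First-order linear non-homogeneous.
Homogeneous solution: T_h(n) = A·(5)^n.
Try constant particular solution T_p = K: K = 5K + 9 ⇒ K = - \frac{9}{4}.
General: T(n) = A·(5)^n - \frac{9}{4}.
Apply T(0) = -4: A - \frac{9}{4} = -4 ⇒ A = - \frac{7}{4}.
So T(n) = - \frac{7 \cdot 5^{n}}{4} - \frac{9}{4}.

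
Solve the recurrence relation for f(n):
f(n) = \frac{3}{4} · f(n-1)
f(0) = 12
Pure geometric recurrence with ratio \frac{3}{4}.
By induction f(n) = f(0) · (\frac{3}{4})^n = 12 \left(\frac{3}{4}\right)^{n}.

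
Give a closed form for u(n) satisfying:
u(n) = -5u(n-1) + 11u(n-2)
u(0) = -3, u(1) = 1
Characteristic equation: x² + 5x - 11 = 0.
Discriminant Δ = (-5)² + 4·(11) = 69.
Roots r₁,₂ = (-5 ± √69)/2, so r₁ = - \frac{5}{2} + \frac{\sqrt{69}}{2}, r₂ = - \frac{\sqrt{69}}{2} - \frac{5}{2}.
General solution: u(n) = A·r₁^n + B·r₂^n.
From the initial conditions, A + B = -3 and r₁A + r₂B = 1.
Since r₁ - r₂ = √69: A = (1 - (-3)r₂)/√69 = - \frac{3}{2} - \frac{13 \sqrt{69}}{138}, and B = -3 - A = - \frac{3}{2} + \frac{13 \sqrt{69}}{138}.
So u(n) = \left(- \frac{3}{2} - \frac{13 \sqrt{69}}{138}\right)\left(- \frac{5}{2} + \frac{\sqrt{69}}{2}\right)^n + \left(- \frac{3}{2} + \frac{13 \sqrt{69}}{138}\right)\left(- \frac{\sqrt{69}}{2} - \frac{5}{2}\right)^n.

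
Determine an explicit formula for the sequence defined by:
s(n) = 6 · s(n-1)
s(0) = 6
Pure geometric recurrence with ratio 6.
By induction s(n) = s(0) · (6)^n = 6 \cdot 6^{n}.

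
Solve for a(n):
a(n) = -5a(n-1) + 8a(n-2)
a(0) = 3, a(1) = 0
Characteristic equation: x² + 5x - 8 = 0.
Discriminant Δ = (-5)² + 4·(8) = 57.
Roots r₁,₂ = (-5 ± √57)/2, so r₁ = - \frac{5}{2} + \frac{\sqrt{57}}{2}, r₂ = - \frac{\sqrt{57}}{2} - \frac{5}{2}.
General solution: a(n) = A·r₁^n + B·r₂^n.
From the initial conditions, A + B = 3 and r₁A + r₂B = 0.
Since r₁ - r₂ = √57: A = (0 - (3)r₂)/√57 = \frac{5 \sqrt{57}}{38} + \frac{3}{2}, and B = 3 - A = \frac{3}{2} - \frac{5 \sqrt{57}}{38}.
So a(n) = \left(\frac{5 \sqrt{57}}{38} + \frac{3}{2}\right)\left(- \frac{5}{2} + \frac{\sqrt{57}}{2}\right)^n + \left(\frac{3}{2} - \frac{5 \sqrt{57}}{38}\right)\left(- \frac{\sqrt{57}}{2} - \frac{5}{2}\right)^n.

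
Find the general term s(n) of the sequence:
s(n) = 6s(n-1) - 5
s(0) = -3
First-order linear non-homogeneous.
Homogeneous solution: s_h(n) = A·(6)^n.
Try constant particular solution s_p = K: K = 6K - 5 ⇒ K = 1.
General: s(n) = A·(6)^n + 1.
Apply s(0) = -3: A + 1 = -3 ⇒ A = -4.
So s(n) = 1 - 4 \cdot 6^{n}.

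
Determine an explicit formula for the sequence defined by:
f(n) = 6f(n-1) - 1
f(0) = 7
First-order linear non-homogeneous.
Homogeneous solution: f_h(n) = A·(6)^n.
Try constant particular solution f_p = K: K = 6K - 1 ⇒ K = \frac{1}{5}.
General: f(n) = A·(6)^n + \frac{1}{5}.
Apply f(0) = 7: A + \frac{1}{5} = 7 ⇒ A = \frac{34}{5}.
So f(n) = \frac{34 \cdot 6^{n}}{5} + \frac{1}{5}.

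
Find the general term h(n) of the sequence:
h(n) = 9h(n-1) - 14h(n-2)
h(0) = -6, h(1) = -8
Characteristic equation: x² - 9x + 14 = 0, which factors as (x - (7))(x - (2)) = 0.
Roots r₁ = 7, r₂ = 2 (distinct).
General solution: h(n) = A·(7)^n + B·(2)^n.
From h(0) = -6: A + B = -6.
From h(1) = -8: 7A + 2B = -8.
Solving: A = \frac{4}{5}, B = - \frac{34}{5}.
So h(n) = - \frac{34 \cdot 2^{n}}{5} + \frac{4 \cdot 7^{n}}{5}.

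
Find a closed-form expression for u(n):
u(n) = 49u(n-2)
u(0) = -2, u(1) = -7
Characteristic equation: x² - 49 = 0, which factors as (x - (7))(x - (-7)) = 0.
Roots r₁ = 7, r₂ = -7 (distinct).
General solution: u(n) = A·(7)^n + B·(-7)^n.
From u(0) = -2: A + B = -2.
From u(1) = -7: 7A - 7B = -7.
Solving: A = - \frac{3}{2}, B = - \frac{1}{2}.
So u(n) = - \frac{\left(-7\right)^{n}}{2} - \frac{3 \cdot 7^{n}}{2}.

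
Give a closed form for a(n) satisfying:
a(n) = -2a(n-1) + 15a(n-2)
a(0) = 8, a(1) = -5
Characteristic equation: x² + 2x - 15 = 0, which factors as (x - (3))(x - (-5)) = 0.
Roots r₁ = 3, r₂ = -5 (distinct).
General solution: a(n) = A·(3)^n + B·(-5)^n.
From a(0) = 8: A + B = 8.
From a(1) = -5: 3A - 5B = -5.
Solving: A = \frac{35}{8}, B = \frac{29}{8}.
So a(n) = \frac{29 \left(-5\right)^{n}}{8} + \frac{35 \cdot 3^{n}}{8}.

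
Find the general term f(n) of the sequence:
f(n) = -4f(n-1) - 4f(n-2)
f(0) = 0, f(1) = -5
Characteristic equation: x² + 4x + 4 = 0, which is (x - (-2))².
Repeated root r = -2.
General solution: f(n) = (A + Bn)·(-2)^n.
From f(0) = 0: A = 0.
From f(1) = -5: (A + B)·(-2) = -5 ⇒ B = \frac{5}{2}.
So f(n) = \left(\frac{5 n}{2}\right) \cdot (-2)^n.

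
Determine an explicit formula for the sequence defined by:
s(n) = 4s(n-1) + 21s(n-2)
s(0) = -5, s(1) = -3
Characteristic equation: x² - 4x - 21 = 0, which factors as (x - (-3))(x - (7)) = 0.
Roots r₁ = -3, r₂ = 7 (distinct).
General solution: s(n) = A·(-3)^n + B·(7)^n.
From s(0) = -5: A + B = -5.
From s(1) = -3: -3A + 7B = -3.
Solving: A = - \frac{16}{5}, B = - \frac{9}{5}.
So s(n) = - \frac{16 \left(-3\right)^{n}}{5} - \frac{9 \cdot 7^{n}}{5}.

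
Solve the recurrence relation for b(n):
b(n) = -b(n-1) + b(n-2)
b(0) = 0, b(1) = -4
Characteristic equation: x² + x - 1 = 0.
Discriminant Δ = (-1)² + 4·(1) = 5.
Roots r₁,₂ = (-1 ± √5)/2, so r₁ = - \frac{1}{2} + \frac{\sqrt{5}}{2}, r₂ = - \frac{\sqrt{5}}{2} - \frac{1}{2}.
General solution: b(n) = A·r₁^n + B·r₂^n.
From the initial conditions, A + B = 0 and r₁A + r₂B = -4.
Since r₁ - r₂ = √5: A = (-4 - (0)r₂)/√5 = - \frac{4 \sqrt{5}}{5}, and B = 0 - A = \frac{4 \sqrt{5}}{5}.
So b(n) = \left(- \frac{4 \sqrt{5}}{5}\right)\left(- \frac{1}{2} + \frac{\sqrt{5}}{2}\right)^n + \left(\frac{4 \sqrt{5}}{5}\right)\left(- \frac{\sqrt{5}}{2} - \frac{1}{2}\right)^n.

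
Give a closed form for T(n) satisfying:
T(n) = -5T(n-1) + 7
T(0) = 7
First-order linear non-homogeneous.
Homogeneous solution: T_h(n) = A·(-5)^n.
Try constant particular solution T_p = K: K = -5K + 7 ⇒ K = \frac{7}{6}.
General: T(n) = A·(-5)^n + \frac{7}{6}.
Apply T(0) = 7: A + \frac{7}{6} = 7 ⇒ A = \frac{35}{6}.
So T(n) = \frac{35 \left(-5\right)^{n}}{6} + \frac{7}{6}.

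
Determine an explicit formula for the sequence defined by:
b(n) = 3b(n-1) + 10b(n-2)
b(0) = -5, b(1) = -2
Characteristic equation: x² - 3x - 10 = 0, which factors as (x - (5))(x - (-2)) = 0.
Roots r₁ = 5, r₂ = -2 (distinct).
General solution: b(n) = A·(5)^n + B·(-2)^n.
From b(0) = -5: A + B = -5.
From b(1) = -2: 5A - 2B = -2.
Solving: A = - \frac{12}{7}, B = - \frac{23}{7}.
So b(n) = - \frac{23 \left(-2\right)^{n}}{7} - \frac{12 \cdot 5^{n}}{7}.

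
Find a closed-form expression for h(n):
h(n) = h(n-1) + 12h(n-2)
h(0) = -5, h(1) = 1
Characteristic equation: x² - x - 12 = 0, which factors as (x - (-3))(x - (4)) = 0.
Roots r₁ = -3, r₂ = 4 (distinct).
General solution: h(n) = A·(-3)^n + B·(4)^n.
From h(0) = -5: A + B = -5.
From h(1) = 1: -3A + 4B = 1.
Solving: A = -3, B = -2.
So h(n) = - 3 \left(-3\right)^{n} - 2 \cdot 4^{n}.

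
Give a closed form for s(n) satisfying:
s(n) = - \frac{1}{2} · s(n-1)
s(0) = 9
Pure geometric recurrence with ratio - \frac{1}{2}.
By induction s(n) = s(0) · (- \frac{1}{2})^n = 9 \left(- \frac{1}{2}\right)^{n}.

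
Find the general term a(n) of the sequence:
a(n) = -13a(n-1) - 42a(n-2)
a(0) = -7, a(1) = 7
Characteristic equation: x² + 13x + 42 = 0, which factors as (x - (-7))(x - (-6)) = 0.
Roots r₁ = -7, r₂ = -6 (distinct).
General solution: a(n) = A·(-7)^n + B·(-6)^n.
From a(0) = -7: A + B = -7.
From a(1) = 7: -7A - 6B = 7.
Solving: A = 35, B = -42.
So a(n) = - 42 \left(-6\right)^{n} + 35 \left(-7\right)^{n}.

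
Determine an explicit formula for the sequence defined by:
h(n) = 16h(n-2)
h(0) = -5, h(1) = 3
Characteristic equation: x² - 16 = 0, which factors as (x - (-4))(x - (4)) = 0.
Roots r₁ = -4, r₂ = 4 (distinct).
General solution: h(n) = A·(-4)^n + B·(4)^n.
From h(0) = -5: A + B = -5.
From h(1) = 3: -4A + 4B = 3.
Solving: A = - \frac{23}{8}, B = - \frac{17}{8}.
So h(n) = - \frac{23 \left(-4\right)^{n}}{8} - \frac{17 \cdot 4^{n}}{8}.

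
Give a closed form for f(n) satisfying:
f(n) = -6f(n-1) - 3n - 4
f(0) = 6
First-order linear with linear forcing.
Homogeneous solution: f_h(n) = A·(-6)^n.
Try particular f_p(n) = pn + q. Substituting:
  pn + q = -6(p(n-1) + q) - 3n - 4.
Matching the n-coefficient: p = -6p - 3 ⇒ p = - \frac{3}{7}.
Matching constants: q = 6p - 6q - 4 ⇒ q = - \frac{46}{49}.
General: f(n) = A·(-6)^n - \frac{3 n}{7} - \frac{46}{49}.
Apply f(0) = 6: A - \frac{46}{49} = 6 ⇒ A = \frac{340}{49}.
So f(n) = \frac{340 \left(-6\right)^{n}}{49} - \frac{3 n}{7} - \frac{46}{49}.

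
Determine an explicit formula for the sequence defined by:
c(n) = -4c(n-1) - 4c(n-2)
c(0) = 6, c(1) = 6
Characteristic equation: x² + 4x + 4 = 0, which is (x - (-2))².
Repeated root r = -2.
General solution: c(n) = (A + Bn)·(-2)^n.
From c(0) = 6: A = 6.
From c(1) = 6: (A + B)·(-2) = 6 ⇒ B = -9.
So c(n) = \left(6 - 9 n\right) \cdot (-2)^n.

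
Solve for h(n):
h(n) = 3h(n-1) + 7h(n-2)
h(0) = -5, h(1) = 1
Characteristic equation: x² - 3x - 7 = 0.
Discriminant Δ = (3)² + 4·(7) = 37.
Roots r₁,₂ = (3 ± √37)/2, so r₁ = \frac{3}{2} + \frac{\sqrt{37}}{2}, r₂ = \frac{3}{2} - \frac{\sqrt{37}}{2}.
General solution: h(n) = A·r₁^n + B·r₂^n.
From the initial conditions, A + B = -5 and r₁A + r₂B = 1.
Since r₁ - r₂ = √37: A = (1 - (-5)r₂)/√37 = - \frac{5}{2} + \frac{17 \sqrt{37}}{74}, and B = -5 - A = - \frac{5}{2} - \frac{17 \sqrt{37}}{74}.
So h(n) = \left(- \frac{5}{2} + \frac{17 \sqrt{37}}{74}\right)\left(\frac{3}{2} + \frac{\sqrt{37}}{2}\right)^n + \left(- \frac{5}{2} - \frac{17 \sqrt{37}}{74}\right)\left(\frac{3}{2} - \frac{\sqrt{37}}{2}\right)^n.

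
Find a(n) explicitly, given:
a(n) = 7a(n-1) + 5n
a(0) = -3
First-order linear with linear forcing.
Homogeneous solution: a_h(n) = A·(7)^n.
Try particular a_p(n) = pn + q. Substituting:
  pn + q = 7(p(n-1) + q) + 5n.
Matching the n-coefficient: p = 7p + 5 ⇒ p = - \frac{5}{6}.
Matching constants: q = -7p + 7q ⇒ q = - \frac{35}{36}.
General: a(n) = A·(7)^n - \frac{5 n}{6} - \frac{35}{36}.
Apply a(0) = -3: A - \frac{35}{36} = -3 ⇒ A = - \frac{73}{36}.
So a(n) = - \frac{73 \cdot 7^{n}}{36} - \frac{5 n}{6} - \frac{35}{36}.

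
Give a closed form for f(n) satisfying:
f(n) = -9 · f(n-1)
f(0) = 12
Pure geometric recurrence with ratio -9.
By induction f(n) = f(0) · (-9)^n = 12 \left(-9\right)^{n}.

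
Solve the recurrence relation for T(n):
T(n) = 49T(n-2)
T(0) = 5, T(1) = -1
Characteristic equation: x² - 49 = 0, which factors as (x - (7))(x - (-7)) = 0.
Roots r₁ = 7, r₂ = -7 (distinct).
General solution: T(n) = A·(7)^n + B·(-7)^n.
From T(0) = 5: A + B = 5.
From T(1) = -1: 7A - 7B = -1.
Solving: A = \frac{17}{7}, B = \frac{18}{7}.
So T(n) = \frac{18 \left(-7\right)^{n}}{7} + \frac{17 \cdot 7^{n}}{7}.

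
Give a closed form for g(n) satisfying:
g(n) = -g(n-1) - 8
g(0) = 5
First-order linear non-homogeneous.
Homogeneous solution: g_h(n) = A·(-1)^n.
Try constant particular solution g_p = K: K = -K - 8 ⇒ K = -4.
General: g(n) = A·(-1)^n - 4.
Apply g(0) = 5: A - 4 = 5 ⇒ A = 9.
So g(n) = 9 \left(-1\right)^{n} - 4.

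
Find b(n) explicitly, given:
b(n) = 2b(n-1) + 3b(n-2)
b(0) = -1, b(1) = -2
Characteristic equation: x² - 2x - 3 = 0, which factors as (x - (-1))(x - (3)) = 0.
Roots r₁ = -1, r₂ = 3 (distinct).
General solution: b(n) = A·(-1)^n + B·(3)^n.
From b(0) = -1: A + B = -1.
From b(1) = -2: -A + 3B = -2.
Solving: A = - \frac{1}{4}, B = - \frac{3}{4}.
So b(n) = - \frac{\left(-1\right)^{n}}{4} - \frac{3 \cdot 3^{n}}{4}.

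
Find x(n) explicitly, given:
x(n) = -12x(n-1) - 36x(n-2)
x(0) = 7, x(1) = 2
Characteristic equation: x² + 12x + 36 = 0, which is (x - (-6))².
Repeated root r = -6.
General solution: x(n) = (A + Bn)·(-6)^n.
From x(0) = 7: A = 7.
From x(1) = 2: (A + B)·(-6) = 2 ⇒ B = - \frac{22}{3}.
So x(n) = \left(7 - \frac{22 n}{3}\right) \cdot (-6)^n.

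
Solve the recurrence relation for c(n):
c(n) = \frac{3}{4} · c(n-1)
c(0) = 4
Pure geometric recurrence with ratio \frac{3}{4}.
By induction c(n) = c(0) · (\frac{3}{4})^n = 4 \left(\frac{3}{4}\right)^{n}.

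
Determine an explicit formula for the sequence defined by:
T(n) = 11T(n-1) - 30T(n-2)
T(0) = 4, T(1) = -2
Characteristic equation: x² - 11x + 30 = 0, which factors as (x - (5))(x - (6)) = 0.
Roots r₁ = 5, r₂ = 6 (distinct).
General solution: T(n) = A·(5)^n + B·(6)^n.
From T(0) = 4: A + B = 4.
From T(1) = -2: 5A + 6B = -2.
Solving: A = 26, B = -22.
So T(n) = 26 \cdot 5^{n} - 22 \cdot 6^{n}.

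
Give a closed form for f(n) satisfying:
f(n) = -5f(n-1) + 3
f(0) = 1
First-order linear non-homogeneous.
Homogeneous solution: f_h(n) = A·(-5)^n.
Try constant particular solution f_p = K: K = -5K + 3 ⇒ K = \frac{1}{2}.
General: f(n) = A·(-5)^n + \frac{1}{2}.
Apply f(0) = 1: A + \frac{1}{2} = 1 ⇒ A = \frac{1}{2}.
So f(n) = \frac{\left(-5\right)^{n}}{2} + \frac{1}{2}.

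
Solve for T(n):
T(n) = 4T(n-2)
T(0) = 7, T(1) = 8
Characteristic equation: x² - 4 = 0, which factors as (x - (2))(x - (-2)) = 0.
Roots r₁ = 2, r₂ = -2 (distinct).
General solution: T(n) = A·(2)^n + B·(-2)^n.
From T(0) = 7: A + B = 7.
From T(1) = 8: 2A - 2B = 8.
Solving: A = \frac{11}{2}, B = \frac{3}{2}.
So T(n) = \frac{3 \left(-2\right)^{n}}{2} + \frac{11 \cdot 2^{n}}{2}.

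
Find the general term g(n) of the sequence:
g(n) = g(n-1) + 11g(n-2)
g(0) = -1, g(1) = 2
Characteristic equation: x² - x - 11 = 0.
Discriminant Δ = (1)² + 4·(11) = 45.
Roots r₁,₂ = (1 ± √45)/2, so r₁ = \frac{1}{2} + \frac{3 \sqrt{5}}{2}, r₂ = \frac{1}{2} - \frac{3 \sqrt{5}}{2}.
General solution: g(n) = A·r₁^n + B·r₂^n.
From the initial conditions, A + B = -1 and r₁A + r₂B = 2.
Since r₁ - r₂ = √45: A = (2 - (-1)r₂)/√45 = - \frac{1}{2} + \frac{\sqrt{5}}{6}, and B = -1 - A = - \frac{1}{2} - \frac{\sqrt{5}}{6}.
So g(n) = \left(- \frac{1}{2} + \frac{\sqrt{5}}{6}\right)\left(\frac{1}{2} + \frac{3 \sqrt{5}}{2}\right)^n + \left(- \frac{1}{2} - \frac{\sqrt{5}}{6}\right)\left(\frac{1}{2} - \frac{3 \sqrt{5}}{2}\right)^n.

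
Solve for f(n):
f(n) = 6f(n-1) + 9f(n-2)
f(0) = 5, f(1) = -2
Characteristic equation: x² - 6x - 9 = 0.
Discriminant Δ = (6)² + 4·(9) = 72.
Roots r₁,₂ = (6 ± √72)/2, so r₁ = 3 + 3 \sqrt{2}, r₂ = 3 - 3 \sqrt{2}.
General solution: f(n) = A·r₁^n + B·r₂^n.
From the initial conditions, A + B = 5 and r₁A + r₂B = -2.
Since r₁ - r₂ = √72: A = (-2 - (5)r₂)/√72 = \frac{5}{2} - \frac{17 \sqrt{2}}{12}, and B = 5 - A = \frac{17 \sqrt{2}}{12} + \frac{5}{2}.
So f(n) = \left(\frac{5}{2} - \frac{17 \sqrt{2}}{12}\right)\left(3 + 3 \sqrt{2}\right)^n + \left(\frac{17 \sqrt{2}}{12} + \frac{5}{2}\right)\left(3 - 3 \sqrt{2}\right)^n.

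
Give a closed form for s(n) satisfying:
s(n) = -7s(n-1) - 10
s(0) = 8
First-order linear non-homogeneous.
Homogeneous solution: s_h(n) = A·(-7)^n.
Try constant particular solution s_p = K: K = -7K - 10 ⇒ K = - \frac{5}{4}.
General: s(n) = A·(-7)^n - \frac{5}{4}.
Apply s(0) = 8: A - \frac{5}{4} = 8 ⇒ A = \frac{37}{4}.
So s(n) = \frac{37 \left(-7\right)^{n}}{4} - \frac{5}{4}.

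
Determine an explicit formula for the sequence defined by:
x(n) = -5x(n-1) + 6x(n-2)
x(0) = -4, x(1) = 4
Characteristic equation: x² + 5x - 6 = 0, which factors as (x - (1))(x - (-6)) = 0.
Roots r₁ = 1, r₂ = -6 (distinct).
General solution: x(n) = A·(1)^n + B·(-6)^n.
From x(0) = -4: A + B = -4.
From x(1) = 4: A - 6B = 4.
Solving: A = - \frac{20}{7}, B = - \frac{8}{7}.
So x(n) = - \frac{8 \left(-6\right)^{n}}{7} - \frac{20}{7}.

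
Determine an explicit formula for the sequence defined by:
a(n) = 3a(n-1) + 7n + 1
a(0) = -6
First-order linear with linear forcing.
Homogeneous solution: a_h(n) = A·(3)^n.
Try particular a_p(n) = pn + q. Substituting:
  pn + q = 3(p(n-1) + q) + 7n + 1.
Matching the n-coefficient: p = 3p + 7 ⇒ p = - \frac{7}{2}.
Matching constants: q = -3p + 3q + 1 ⇒ q = - \frac{23}{4}.
General: a(n) = A·(3)^n - \frac{7 n}{2} - \frac{23}{4}.
Apply a(0) = -6: A - \frac{23}{4} = -6 ⇒ A = - \frac{1}{4}.
So a(n) = - \frac{3^{n}}{4} - \frac{7 n}{2} - \frac{23}{4}.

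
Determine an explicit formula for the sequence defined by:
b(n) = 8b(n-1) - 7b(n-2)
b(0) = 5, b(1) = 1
Characteristic equation: x² - 8x + 7 = 0, which factors as (x - (7))(x - (1)) = 0.
Roots r₁ = 7, r₂ = 1 (distinct).
General solution: b(n) = A·(7)^n + B·(1)^n.
From b(0) = 5: A + B = 5.
From b(1) = 1: 7A + B = 1.
Solving: A = - \frac{2}{3}, B = \frac{17}{3}.
So b(n) = \frac{17}{3} - \frac{2 \cdot 7^{n}}{3}.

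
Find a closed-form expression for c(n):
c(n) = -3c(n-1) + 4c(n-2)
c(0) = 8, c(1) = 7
Characteristic equation: x² + 3x - 4 = 0, which factors as (x - (-4))(x - (1)) = 0.
Roots r₁ = -4, r₂ = 1 (distinct).
General solution: c(n) = A·(-4)^n + B·(1)^n.
From c(0) = 8: A + B = 8.
From c(1) = 7: -4A + B = 7.
Solving: A = \frac{1}{5}, B = \frac{39}{5}.
So c(n) = \frac{\left(-4\right)^{n}}{5} + \frac{39}{5}.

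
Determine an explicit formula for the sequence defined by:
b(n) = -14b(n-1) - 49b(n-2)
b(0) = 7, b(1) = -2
Characteristic equation: x² + 14x + 49 = 0, which is (x - (-7))².
Repeated root r = -7.
General solution: b(n) = (A + Bn)·(-7)^n.
From b(0) = 7: A = 7.
From b(1) = -2: (A + B)·(-7) = -2 ⇒ B = - \frac{47}{7}.
So b(n) = \left(7 - \frac{47 n}{7}\right) \cdot (-7)^n.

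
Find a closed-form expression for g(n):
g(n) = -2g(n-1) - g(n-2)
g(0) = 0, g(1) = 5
Characteristic equation: x² + 2x + 1 = 0, which is (x - (-1))².
Repeated root r = -1.
General solution: g(n) = (A + Bn)·(-1)^n.
From g(0) = 0: A = 0.
From g(1) = 5: (A + B)·(-1) = 5 ⇒ B = -5.
So g(n) = \left(- 5 n\right) \cdot (-1)^n.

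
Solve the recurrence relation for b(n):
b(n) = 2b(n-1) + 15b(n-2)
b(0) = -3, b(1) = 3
Characteristic equation: x² - 2x - 15 = 0, which factors as (x - (5))(x - (-3)) = 0.
Roots r₁ = 5, r₂ = -3 (distinct).
General solution: b(n) = A·(5)^n + B·(-3)^n.
From b(0) = -3: A + B = -3.
From b(1) = 3: 5A - 3B = 3.
Solving: A = - \frac{3}{4}, B = - \frac{9}{4}.
So b(n) = - \frac{9 \left(-3\right)^{n}}{4} - \frac{3 \cdot 5^{n}}{4}.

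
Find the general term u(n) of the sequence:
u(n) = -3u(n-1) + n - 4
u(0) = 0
First-order linear with linear forcing.
Homogeneous solution: u_h(n) = A·(-3)^n.
Try particular u_p(n) = pn + q. Substituting:
  pn + q = -3(p(n-1) + q) + n - 4.
Matching the n-coefficient: p = -3p + 1 ⇒ p = \frac{1}{4}.
Matching constants: q = 3p - 3q - 4 ⇒ q = - \frac{13}{16}.
General: u(n) = A·(-3)^n + \frac{n}{4} - \frac{13}{16}.
Apply u(0) = 0: A - \frac{13}{16} = 0 ⇒ A = \frac{13}{16}.
So u(n) = \frac{13 \left(-3\right)^{n}}{16} + \frac{n}{4} - \frac{13}{16}.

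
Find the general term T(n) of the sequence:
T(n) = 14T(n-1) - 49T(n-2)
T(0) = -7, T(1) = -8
Characteristic equation: x² - 14x + 49 = 0, which is (x - (7))².
Repeated root r = 7.
General solution: T(n) = (A + Bn)·(7)^n.
From T(0) = -7: A = -7.
From T(1) = -8: (A + B)·(7) = -8 ⇒ B = \frac{41}{7}.
So T(n) = \left(\frac{41 n}{7} - 7\right) \cdot (7)^n.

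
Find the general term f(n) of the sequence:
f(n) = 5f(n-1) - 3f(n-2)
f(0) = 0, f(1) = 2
Characteristic equation: x² - 5x + 3 = 0.
Discriminant Δ = (5)² + 4·(-3) = 13.
Roots r₁,₂ = (5 ± √13)/2, so r₁ = \frac{\sqrt{13}}{2} + \frac{5}{2}, r₂ = \frac{5}{2} - \frac{\sqrt{13}}{2}.
General solution: f(n) = A·r₁^n + B·r₂^n.
From the initial conditions, A + B = 0 and r₁A + r₂B = 2.
Since r₁ - r₂ = √13: A = (2 - (0)r₂)/√13 = \frac{2 \sqrt{13}}{13}, and B = 0 - A = - \frac{2 \sqrt{13}}{13}.
So f(n) = \left(\frac{2 \sqrt{13}}{13}\right)\left(\frac{\sqrt{13}}{2} + \frac{5}{2}\right)^n + \left(- \frac{2 \sqrt{13}}{13}\right)\left(\frac{5}{2} - \frac{\sqrt{13}}{2}\right)^n.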